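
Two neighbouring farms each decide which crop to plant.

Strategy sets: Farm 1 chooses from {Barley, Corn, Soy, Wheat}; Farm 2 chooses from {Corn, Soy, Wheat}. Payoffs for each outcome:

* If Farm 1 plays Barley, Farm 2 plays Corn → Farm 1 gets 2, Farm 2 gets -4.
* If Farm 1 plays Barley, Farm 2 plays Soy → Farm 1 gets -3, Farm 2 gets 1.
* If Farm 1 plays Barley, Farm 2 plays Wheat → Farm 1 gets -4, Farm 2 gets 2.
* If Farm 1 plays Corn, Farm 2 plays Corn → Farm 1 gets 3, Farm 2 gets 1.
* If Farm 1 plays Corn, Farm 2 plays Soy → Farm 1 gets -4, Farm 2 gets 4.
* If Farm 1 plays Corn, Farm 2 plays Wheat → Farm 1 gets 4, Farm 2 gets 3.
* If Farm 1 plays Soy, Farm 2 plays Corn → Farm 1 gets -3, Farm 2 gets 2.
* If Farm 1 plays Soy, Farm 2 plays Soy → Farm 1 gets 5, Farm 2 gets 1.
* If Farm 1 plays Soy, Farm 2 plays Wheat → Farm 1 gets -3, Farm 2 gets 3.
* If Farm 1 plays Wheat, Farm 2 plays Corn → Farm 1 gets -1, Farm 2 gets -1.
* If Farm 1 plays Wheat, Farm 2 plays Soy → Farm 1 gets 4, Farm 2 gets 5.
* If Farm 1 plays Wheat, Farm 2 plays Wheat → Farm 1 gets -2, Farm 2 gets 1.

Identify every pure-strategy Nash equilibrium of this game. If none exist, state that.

No pure-strategy Nash equilibrium.

(Barley, Corn): Farm 1 can switch to Corn (2 → 3). Not NE.
(Barley, Soy): Farm 1 can switch to Soy (-3 → 5). Not NE.
(Barley, Wheat): Farm 1 can switch to Corn (-4 → 4). Not NE.
(Corn, Corn): Farm 2 can switch to Soy (1 → 4). Not NE.
(Corn, Soy): Farm 1 can switch to Barley (-4 → -3). Not NE.
(Corn, Wheat): Farm 2 can switch to Soy (3 → 4). Not NE.
(Soy, Corn): Farm 1 can switch to Barley (-3 → 2). Not NE.
(Soy, Soy): Farm 2 can switch to Corn (1 → 2). Not NE.
(The remaining 4 profiles each have a profitable deviation by the same check.)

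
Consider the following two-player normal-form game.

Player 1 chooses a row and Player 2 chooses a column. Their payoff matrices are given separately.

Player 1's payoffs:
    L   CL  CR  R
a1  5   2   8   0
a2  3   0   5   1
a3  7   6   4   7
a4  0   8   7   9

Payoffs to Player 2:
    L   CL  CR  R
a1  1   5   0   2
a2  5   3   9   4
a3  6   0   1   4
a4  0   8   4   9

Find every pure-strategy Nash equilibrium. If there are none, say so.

Player 1 against L: payoffs 5, 3, 7, 0 → best response a3.
Player 1 against CL: payoffs 2, 0, 6, 8 → best response a4.
Player 1 against CR: payoffs 8, 5, 4, 7 → best response a1.
Player 1 against R: payoffs 0, 1, 7, 9 → best response a4.
Player 2 against a1: payoffs 1, 5, 0, 2 → best response CL.
Player 2 against a2: payoffs 5, 3, 9, 4 → best response CR.
Player 2 against a3: payoffs 6, 0, 1, 4 → best response L.
Player 2 against a4: payoffs 0, 8, 4, 9 → best response R.
Mutual best responses: (a3, L); (a4, R).

The pure Nash equilibria are (a3, L) and (a4, R).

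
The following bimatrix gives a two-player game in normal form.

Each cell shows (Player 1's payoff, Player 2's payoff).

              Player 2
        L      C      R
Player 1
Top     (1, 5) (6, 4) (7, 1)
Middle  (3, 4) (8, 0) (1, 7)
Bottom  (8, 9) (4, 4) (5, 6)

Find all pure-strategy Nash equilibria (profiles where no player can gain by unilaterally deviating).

Pure NE: (Bottom, L)

Player 1 against L: payoffs 1, 3, 8 → best response Bottom.
Player 1 against C: payoffs 6, 8, 4 → best response Middle.
Player 1 against R: payoffs 7, 1, 5 → best response Top.
Player 2 against Top: payoffs 5, 4, 1 → best response L.
Player 2 against Middle: payoffs 4, 0, 7 → best response R.
Player 2 against Bottom: payoffs 9, 4, 6 → best response L.
Mutual best responses: (Bottom, L).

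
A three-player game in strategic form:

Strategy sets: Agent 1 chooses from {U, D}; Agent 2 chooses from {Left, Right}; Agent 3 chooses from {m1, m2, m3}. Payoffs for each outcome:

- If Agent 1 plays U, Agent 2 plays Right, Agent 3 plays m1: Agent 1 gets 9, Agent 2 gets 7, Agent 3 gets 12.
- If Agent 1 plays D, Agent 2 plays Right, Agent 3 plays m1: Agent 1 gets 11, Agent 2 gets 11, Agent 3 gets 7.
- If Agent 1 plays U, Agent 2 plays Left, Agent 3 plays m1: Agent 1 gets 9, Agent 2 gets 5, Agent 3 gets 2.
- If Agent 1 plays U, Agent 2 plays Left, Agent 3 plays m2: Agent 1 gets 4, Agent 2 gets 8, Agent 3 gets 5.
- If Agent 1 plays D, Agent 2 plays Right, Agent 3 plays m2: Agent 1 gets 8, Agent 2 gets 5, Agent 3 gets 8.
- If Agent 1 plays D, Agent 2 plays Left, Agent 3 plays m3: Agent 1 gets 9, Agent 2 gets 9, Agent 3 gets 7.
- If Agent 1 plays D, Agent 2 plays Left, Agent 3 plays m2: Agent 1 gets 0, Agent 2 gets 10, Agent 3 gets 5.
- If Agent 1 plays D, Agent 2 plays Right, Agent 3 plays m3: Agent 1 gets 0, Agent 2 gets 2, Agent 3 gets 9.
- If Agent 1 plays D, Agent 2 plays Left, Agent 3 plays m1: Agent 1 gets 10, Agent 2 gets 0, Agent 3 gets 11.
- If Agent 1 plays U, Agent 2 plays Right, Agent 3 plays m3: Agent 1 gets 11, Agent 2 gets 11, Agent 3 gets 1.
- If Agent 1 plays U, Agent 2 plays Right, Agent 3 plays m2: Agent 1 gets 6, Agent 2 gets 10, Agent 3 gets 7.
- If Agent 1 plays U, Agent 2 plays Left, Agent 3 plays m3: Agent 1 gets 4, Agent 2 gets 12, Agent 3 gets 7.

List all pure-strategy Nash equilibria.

(U, Left, m1): Agent 1 can switch to D (9 → 10). Not NE.
(U, Left, m2): Agent 2 can switch to Right (8 → 10). Not NE.
(U, Left, m3): Agent 1 can switch to D (4 → 9). Not NE.
(U, Right, m1): Agent 1 can switch to D (9 → 11). Not NE.
(U, Right, m2): Agent 1 can switch to D (6 → 8). Not NE.
(U, Right, m3): Agent 2 can switch to Left (11 → 12). Not NE.
(D, Left, m1): Agent 2 can switch to Right (0 → 11). Not NE.
(D, Left, m2): Agent 1 can switch to U (0 → 4). Not NE.
(D, Left, m3): Agent 3 can switch to m1 (7 → 11). Not NE.
(D, Right, m1): Agent 3 can switch to m2 (7 → 8). Not NE.
(The remaining 2 profiles each have a profitable deviation by the same check.)

This game has no pure Nash equilibrium.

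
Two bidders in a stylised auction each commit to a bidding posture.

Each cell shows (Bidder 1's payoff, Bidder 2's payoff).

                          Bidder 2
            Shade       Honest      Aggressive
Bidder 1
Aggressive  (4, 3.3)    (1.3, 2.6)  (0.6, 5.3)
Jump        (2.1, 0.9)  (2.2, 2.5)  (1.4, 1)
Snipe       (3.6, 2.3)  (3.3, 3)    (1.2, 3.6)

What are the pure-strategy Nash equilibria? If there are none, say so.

This game has no pure Nash equilibrium.

(Aggressive, Shade): Bidder 2 can switch to Aggressive (3.3 → 5.3). Not NE.
(Aggressive, Honest): Bidder 1 can switch to Jump (1.3 → 2.2). Not NE.
(Aggressive, Aggressive): Bidder 1 can switch to Jump (0.6 → 1.4). Not NE.
(Jump, Shade): Bidder 1 can switch to Aggressive (2.1 → 4). Not NE.
(Jump, Honest): Bidder 1 can switch to Snipe (2.2 → 3.3). Not NE.
(Jump, Aggressive): Bidder 2 can switch to Honest (1 → 2.5). Not NE.
(Snipe, Shade): Bidder 1 can switch to Aggressive (3.6 → 4). Not NE.
(Snipe, Honest): Bidder 2 can switch to Aggressive (3 → 3.6). Not NE.
(The remaining 1 profile has a profitable deviation by the same check.)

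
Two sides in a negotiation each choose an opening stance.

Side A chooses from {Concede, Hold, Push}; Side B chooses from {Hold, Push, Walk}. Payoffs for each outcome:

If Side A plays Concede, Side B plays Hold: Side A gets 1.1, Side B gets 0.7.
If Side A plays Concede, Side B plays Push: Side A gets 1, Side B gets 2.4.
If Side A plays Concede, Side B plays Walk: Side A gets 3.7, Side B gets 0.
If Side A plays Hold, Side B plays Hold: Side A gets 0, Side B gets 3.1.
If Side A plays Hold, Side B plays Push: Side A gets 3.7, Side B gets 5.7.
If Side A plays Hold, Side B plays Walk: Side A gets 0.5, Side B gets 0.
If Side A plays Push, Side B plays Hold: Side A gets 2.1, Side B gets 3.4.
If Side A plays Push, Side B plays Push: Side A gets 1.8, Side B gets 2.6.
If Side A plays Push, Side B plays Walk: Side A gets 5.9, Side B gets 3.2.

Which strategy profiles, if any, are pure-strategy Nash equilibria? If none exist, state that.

(Concede, Hold): Side A can switch to Push (1.1 → 2.1). Not NE.
(Concede, Push): Side A can switch to Hold (1 → 3.7). Not NE.
(Concede, Walk): Side A can switch to Push (3.7 → 5.9). Not NE.
(Hold, Hold): Side A can switch to Concede (0 → 1.1). Not NE.
(Hold, Push): Side A gets 3.7, best alternative 1.8; Side B gets 5.7, best alternative 3.1. No profitable deviation — NE.
(Hold, Walk): Side A can switch to Concede (0.5 → 3.7). Not NE.
(Push, Hold): Side A gets 2.1, best alternative 1.1; Side B gets 3.4, best alternative 3.2. No profitable deviation — NE.
(Push, Push): Side A can switch to Hold (1.8 → 3.7). Not NE.
(Push, Walk): Side B can switch to Hold (3.2 → 3.4). Not NE.

The pure Nash equilibria are (Hold, Push) and (Push, Hold).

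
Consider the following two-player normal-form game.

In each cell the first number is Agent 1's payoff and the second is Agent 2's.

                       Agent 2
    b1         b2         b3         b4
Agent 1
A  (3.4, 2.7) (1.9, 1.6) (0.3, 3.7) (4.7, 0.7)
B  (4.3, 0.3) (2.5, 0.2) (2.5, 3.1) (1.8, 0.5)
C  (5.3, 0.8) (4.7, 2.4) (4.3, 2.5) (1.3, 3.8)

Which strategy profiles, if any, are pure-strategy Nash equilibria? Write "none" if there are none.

(A, b1): Agent 1 can switch to B (3.4 → 4.3). Not NE.
(A, b2): Agent 1 can switch to B (1.9 → 2.5). Not NE.
(A, b3): Agent 1 can switch to B (0.3 → 2.5). Not NE.
(A, b4): Agent 2 can switch to b1 (0.7 → 2.7). Not NE.
(B, b1): Agent 1 can switch to C (4.3 → 5.3). Not NE.
(B, b2): Agent 1 can switch to C (2.5 → 4.7). Not NE.
(The remaining 6 profiles each have a profitable deviation by the same check.)

This game has no pure Nash equilibrium.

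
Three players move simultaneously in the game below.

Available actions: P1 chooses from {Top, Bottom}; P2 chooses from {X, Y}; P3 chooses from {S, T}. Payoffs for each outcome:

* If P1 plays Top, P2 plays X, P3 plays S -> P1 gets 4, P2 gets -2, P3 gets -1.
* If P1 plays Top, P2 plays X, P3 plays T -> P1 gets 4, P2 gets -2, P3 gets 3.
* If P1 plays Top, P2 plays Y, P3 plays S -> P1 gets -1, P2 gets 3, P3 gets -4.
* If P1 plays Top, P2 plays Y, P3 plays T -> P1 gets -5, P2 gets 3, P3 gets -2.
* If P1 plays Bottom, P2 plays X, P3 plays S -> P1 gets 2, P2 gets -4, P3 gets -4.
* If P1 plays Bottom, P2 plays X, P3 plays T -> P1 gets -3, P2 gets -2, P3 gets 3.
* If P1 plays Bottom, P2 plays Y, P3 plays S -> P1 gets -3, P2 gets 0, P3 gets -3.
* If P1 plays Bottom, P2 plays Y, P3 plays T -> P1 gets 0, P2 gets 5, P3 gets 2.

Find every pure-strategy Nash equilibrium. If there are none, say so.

For each strategy profile, look for a profitable unilateral deviation.
(Top, X, S): P2 can switch to Y (-2 → 3). Not NE.
(Top, X, T): P2 can switch to Y (-2 → 3). Not NE.
(Top, Y, S): P3 can switch to T (-4 → -2). Not NE.
(Top, Y, T): P1 can switch to Bottom (-5 → 0). Not NE.
(Bottom, X, S): P1 can switch to Top (2 → 4). Not NE.
(Bottom, X, T): P1 can switch to Top (-3 → 4). Not NE.
(Bottom, Y, S): P1 can switch to Top (-3 → -1). Not NE.
(Bottom, Y, T): P1 gets 0, best alternative -5; P2 gets 5, best alternative -2; P3 gets 2, best alternative -3. No profitable deviation — NE.

The unique pure-strategy Nash equilibrium is (Bottom, Y, T).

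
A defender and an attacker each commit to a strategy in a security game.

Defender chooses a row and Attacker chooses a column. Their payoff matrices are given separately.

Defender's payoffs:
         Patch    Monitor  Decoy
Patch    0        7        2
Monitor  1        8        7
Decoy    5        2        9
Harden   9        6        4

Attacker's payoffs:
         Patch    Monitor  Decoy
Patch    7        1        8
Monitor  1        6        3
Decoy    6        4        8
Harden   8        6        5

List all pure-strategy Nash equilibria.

Defender against Patch: payoffs 0, 1, 5, 9 → best response Harden.
Defender against Monitor: payoffs 7, 8, 2, 6 → best response Monitor.
Defender against Decoy: payoffs 2, 7, 9, 4 → best response Decoy.
Attacker against Patch: payoffs 7, 1, 8 → best response Decoy.
Attacker against Monitor: payoffs 1, 6, 3 → best response Monitor.
Attacker against Decoy: payoffs 6, 4, 8 → best response Decoy.
Attacker against Harden: payoffs 8, 6, 5 → best response Patch.
Mutual best responses: (Monitor, Monitor); (Decoy, Decoy); (Harden, Patch).

(Monitor, Monitor); (Decoy, Decoy); (Harden, Patch)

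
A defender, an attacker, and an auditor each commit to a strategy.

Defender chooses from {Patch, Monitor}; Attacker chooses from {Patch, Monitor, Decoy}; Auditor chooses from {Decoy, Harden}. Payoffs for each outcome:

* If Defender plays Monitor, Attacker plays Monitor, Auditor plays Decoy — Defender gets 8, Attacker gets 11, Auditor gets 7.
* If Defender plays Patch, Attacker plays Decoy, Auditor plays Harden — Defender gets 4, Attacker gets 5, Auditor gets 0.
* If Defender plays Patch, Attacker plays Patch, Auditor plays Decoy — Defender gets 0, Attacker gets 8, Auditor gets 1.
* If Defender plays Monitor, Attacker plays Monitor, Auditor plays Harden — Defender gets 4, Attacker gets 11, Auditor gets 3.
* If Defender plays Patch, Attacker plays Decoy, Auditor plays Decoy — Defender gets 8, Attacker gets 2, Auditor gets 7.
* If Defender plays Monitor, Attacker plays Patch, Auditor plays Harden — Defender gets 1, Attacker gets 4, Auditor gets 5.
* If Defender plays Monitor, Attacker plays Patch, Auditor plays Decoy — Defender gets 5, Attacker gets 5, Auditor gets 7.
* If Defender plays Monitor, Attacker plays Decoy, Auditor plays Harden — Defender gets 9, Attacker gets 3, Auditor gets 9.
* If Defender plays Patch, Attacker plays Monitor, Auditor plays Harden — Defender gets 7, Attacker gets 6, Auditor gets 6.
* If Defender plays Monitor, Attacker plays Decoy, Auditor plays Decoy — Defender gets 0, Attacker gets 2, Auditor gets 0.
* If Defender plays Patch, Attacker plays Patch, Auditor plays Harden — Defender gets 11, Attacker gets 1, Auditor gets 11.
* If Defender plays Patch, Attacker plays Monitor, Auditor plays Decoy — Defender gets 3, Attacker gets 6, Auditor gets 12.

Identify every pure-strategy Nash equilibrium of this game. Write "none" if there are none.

Pure NE: (Monitor, Monitor, Decoy)

For each player, find the best response to each opponent profile; mutual best responses are the pure NE.
Defender against (Patch, Decoy): payoffs 0, 5 → best response Monitor.
Defender against (Patch, Harden): payoffs 11, 1 → best response Patch.
Defender against (Monitor, Decoy): payoffs 3, 8 → best response Monitor.
Defender against (Monitor, Harden): payoffs 7, 4 → best response Patch.
Defender against (Decoy, Decoy): payoffs 8, 0 → best response Patch.
Defender against (Decoy, Harden): payoffs 4, 9 → best response Monitor.
Attacker against (Patch, Decoy): payoffs 8, 6, 2 → best response Patch.
Attacker against (Patch, Harden): payoffs 1, 6, 5 → best response Monitor.
Attacker against (Monitor, Decoy): payoffs 5, 11, 2 → best response Monitor.
Attacker against (Monitor, Harden): payoffs 4, 11, 3 → best response Monitor.
Auditor against (Patch, Patch): payoffs 1, 11 → best response Harden.
Auditor against (Patch, Monitor): payoffs 12, 6 → best response Decoy.
Auditor against (Patch, Decoy): payoffs 7, 0 → best response Decoy.
Auditor against (Monitor, Patch): payoffs 7, 5 → best response Decoy.
Auditor against (Monitor, Monitor): payoffs 7, 3 → best response Decoy.
Auditor against (Monitor, Decoy): payoffs 0, 9 → best response Harden.
Mutual best responses: (Monitor, Monitor, Decoy).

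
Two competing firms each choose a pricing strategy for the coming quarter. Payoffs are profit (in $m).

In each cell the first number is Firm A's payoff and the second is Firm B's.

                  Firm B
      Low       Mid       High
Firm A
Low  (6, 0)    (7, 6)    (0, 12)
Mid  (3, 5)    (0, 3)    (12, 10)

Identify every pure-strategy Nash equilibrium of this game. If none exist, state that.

For each strategy profile, look for a profitable unilateral deviation.
(Low, Low): Firm B can switch to Mid (0 → 6). Not NE.
(Low, Mid): Firm B can switch to High (6 → 12). Not NE.
(Low, High): Firm A can switch to Mid (0 → 12). Not NE.
(Mid, Low): Firm A can switch to Low (3 → 6). Not NE.
(Mid, Mid): Firm A can switch to Low (0 → 7). Not NE.
(Mid, High): Firm A gets 12, best alternative 0; Firm B gets 10, best alternative 5. No profitable deviation — NE.

Pure NE: (Mid, High)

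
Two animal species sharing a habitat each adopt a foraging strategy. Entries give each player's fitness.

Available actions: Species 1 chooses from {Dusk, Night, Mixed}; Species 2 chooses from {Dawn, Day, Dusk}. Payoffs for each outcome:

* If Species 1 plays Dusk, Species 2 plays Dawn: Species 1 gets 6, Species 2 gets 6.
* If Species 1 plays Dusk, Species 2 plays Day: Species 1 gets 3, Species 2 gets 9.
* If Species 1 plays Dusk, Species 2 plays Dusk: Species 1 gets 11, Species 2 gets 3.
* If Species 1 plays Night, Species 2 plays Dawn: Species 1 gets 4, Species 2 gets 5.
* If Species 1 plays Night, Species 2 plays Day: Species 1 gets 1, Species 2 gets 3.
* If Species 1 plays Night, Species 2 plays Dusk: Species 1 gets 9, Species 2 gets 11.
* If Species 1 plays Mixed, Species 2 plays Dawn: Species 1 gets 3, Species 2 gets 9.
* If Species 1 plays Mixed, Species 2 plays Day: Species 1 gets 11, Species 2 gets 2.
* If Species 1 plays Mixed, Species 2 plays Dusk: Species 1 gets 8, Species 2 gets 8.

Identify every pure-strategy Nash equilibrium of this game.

Species 1 against Dawn: payoffs 6, 4, 3 → best response Dusk.
Species 1 against Day: payoffs 3, 1, 11 → best response Mixed.
Species 1 against Dusk: payoffs 11, 9, 8 → best response Dusk.
Species 2 against Dusk: payoffs 6, 9, 3 → best response Day.
Species 2 against Night: payoffs 5, 3, 11 → best response Dusk.
Species 2 against Mixed: payoffs 9, 2, 8 → best response Dawn.
No profile is a mutual best response for all players.

No pure-strategy Nash equilibrium.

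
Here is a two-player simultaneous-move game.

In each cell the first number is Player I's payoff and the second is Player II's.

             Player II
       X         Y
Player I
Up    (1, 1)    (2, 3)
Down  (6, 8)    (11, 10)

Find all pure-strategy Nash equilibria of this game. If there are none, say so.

Pure NE: (Down, Y)

(Up, X): Player I can switch to Down (1 → 6). Not NE.
(Up, Y): Player I can switch to Down (2 → 11). Not NE.
(Down, X): Player II can switch to Y (8 → 10). Not NE.
(Down, Y): Player I gets 11, best alternative 2; Player II gets 10, best alternative 8. No profitable deviation — NE.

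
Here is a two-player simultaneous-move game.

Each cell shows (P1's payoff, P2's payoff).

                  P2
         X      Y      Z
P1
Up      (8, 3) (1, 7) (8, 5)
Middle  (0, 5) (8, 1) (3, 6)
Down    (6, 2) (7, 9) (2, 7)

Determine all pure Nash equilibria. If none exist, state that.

There is no pure-strategy Nash equilibrium.

Check each profile: it is a Nash equilibrium iff no player can strictly gain by switching unilaterally.
(Up, X): P2 can switch to Y (3 → 7). Not NE.
(Up, Y): P1 can switch to Middle (1 → 8). Not NE.
(Up, Z): P2 can switch to Y (5 → 7). Not NE.
(Middle, X): P1 can switch to Up (0 → 8). Not NE.
(Middle, Y): P2 can switch to X (1 → 5). Not NE.
(Middle, Z): P1 can switch to Up (3 → 8). Not NE.
(The remaining 3 profiles each have a profitable deviation by the same check.)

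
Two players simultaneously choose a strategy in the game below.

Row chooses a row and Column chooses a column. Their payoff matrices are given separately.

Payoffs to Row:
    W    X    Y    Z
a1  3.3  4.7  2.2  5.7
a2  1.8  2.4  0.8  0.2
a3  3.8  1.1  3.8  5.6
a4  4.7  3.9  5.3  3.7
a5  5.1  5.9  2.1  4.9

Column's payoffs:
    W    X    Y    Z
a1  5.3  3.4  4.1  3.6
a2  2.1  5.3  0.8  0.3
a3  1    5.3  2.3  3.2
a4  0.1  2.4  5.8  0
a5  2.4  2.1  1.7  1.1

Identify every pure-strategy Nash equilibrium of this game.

Mark each player's best response to every combination of opponents' strategies; a profile where every player is best-responding is a pure Nash equilibrium.
Row against W: payoffs 3.3, 1.8, 3.8, 4.7, 5.1 → best response a5.
Row against X: payoffs 4.7, 2.4, 1.1, 3.9, 5.9 → best response a5.
Row against Y: payoffs 2.2, 0.8, 3.8, 5.3, 2.1 → best response a4.
Row against Z: payoffs 5.7, 0.2, 5.6, 3.7, 4.9 → best response a1.
Column against a1: payoffs 5.3, 3.4, 4.1, 3.6 → best response W.
Column against a2: payoffs 2.1, 5.3, 0.8, 0.3 → best response X.
Column against a3: payoffs 1, 5.3, 2.3, 3.2 → best response X.
Column against a4: payoffs 0.1, 2.4, 5.8, 0 → best response Y.
Column against a5: payoffs 2.4, 2.1, 1.7, 1.1 → best response W.
Mutual best responses: (a4, Y); (a5, W).

Pure-strategy Nash equilibria: (a4, Y), (a5, W)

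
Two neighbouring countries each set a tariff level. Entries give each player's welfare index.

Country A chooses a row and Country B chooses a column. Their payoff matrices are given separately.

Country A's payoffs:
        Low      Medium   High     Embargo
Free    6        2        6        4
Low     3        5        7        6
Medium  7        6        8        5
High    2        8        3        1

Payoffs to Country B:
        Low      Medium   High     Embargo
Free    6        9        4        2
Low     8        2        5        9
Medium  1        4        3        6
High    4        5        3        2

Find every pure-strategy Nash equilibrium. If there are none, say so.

Country A against Low: payoffs 6, 3, 7, 2 → best response Medium.
Country A against Medium: payoffs 2, 5, 6, 8 → best response High.
Country A against High: payoffs 6, 7, 8, 3 → best response Medium.
Country A against Embargo: payoffs 4, 6, 5, 1 → best response Low.
Country B against Free: payoffs 6, 9, 4, 2 → best response Medium.
Country B against Low: payoffs 8, 2, 5, 9 → best response Embargo.
Country B against Medium: payoffs 1, 4, 3, 6 → best response Embargo.
Country B against High: payoffs 4, 5, 3, 2 → best response Medium.
Mutual best responses: (Low, Embargo); (High, Medium).

The pure Nash equilibria are (Low, Embargo) and (High, Medium).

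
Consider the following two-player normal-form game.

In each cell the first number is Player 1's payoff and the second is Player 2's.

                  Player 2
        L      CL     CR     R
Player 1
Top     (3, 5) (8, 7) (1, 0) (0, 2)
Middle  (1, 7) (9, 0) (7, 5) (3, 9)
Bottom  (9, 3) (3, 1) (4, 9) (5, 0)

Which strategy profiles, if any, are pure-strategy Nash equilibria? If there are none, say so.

none

(Top, L): Player 1 can switch to Bottom (3 → 9). Not NE.
(Top, CL): Player 1 can switch to Middle (8 → 9). Not NE.
(Top, CR): Player 1 can switch to Middle (1 → 7). Not NE.
(Top, R): Player 1 can switch to Middle (0 → 3). Not NE.
(Middle, L): Player 1 can switch to Top (1 → 3). Not NE.
(Middle, CL): Player 2 can switch to L (0 → 7). Not NE.
(Middle, CR): Player 2 can switch to L (5 → 7). Not NE.
(Middle, R): Player 1 can switch to Bottom (3 → 5). Not NE.
(The remaining 4 profiles each have a profitable deviation by the same check.)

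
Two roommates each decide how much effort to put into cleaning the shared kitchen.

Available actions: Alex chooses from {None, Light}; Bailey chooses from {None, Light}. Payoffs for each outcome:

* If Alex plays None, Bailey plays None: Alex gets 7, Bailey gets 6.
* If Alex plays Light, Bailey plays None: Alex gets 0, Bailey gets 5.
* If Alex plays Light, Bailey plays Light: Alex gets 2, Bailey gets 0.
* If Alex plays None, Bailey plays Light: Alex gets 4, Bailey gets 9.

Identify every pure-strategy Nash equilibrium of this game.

Mark each player's best response to every combination of opponents' strategies; a profile where every player is best-responding is a pure Nash equilibrium.
Alex against None: payoffs 7, 0 → best response None.
Alex against Light: payoffs 4, 2 → best response None.
Bailey against None: payoffs 6, 9 → best response Light.
Bailey against Light: payoffs 5, 0 → best response None.
Mutual best responses: (None, Light).

Pure NE: (None, Light)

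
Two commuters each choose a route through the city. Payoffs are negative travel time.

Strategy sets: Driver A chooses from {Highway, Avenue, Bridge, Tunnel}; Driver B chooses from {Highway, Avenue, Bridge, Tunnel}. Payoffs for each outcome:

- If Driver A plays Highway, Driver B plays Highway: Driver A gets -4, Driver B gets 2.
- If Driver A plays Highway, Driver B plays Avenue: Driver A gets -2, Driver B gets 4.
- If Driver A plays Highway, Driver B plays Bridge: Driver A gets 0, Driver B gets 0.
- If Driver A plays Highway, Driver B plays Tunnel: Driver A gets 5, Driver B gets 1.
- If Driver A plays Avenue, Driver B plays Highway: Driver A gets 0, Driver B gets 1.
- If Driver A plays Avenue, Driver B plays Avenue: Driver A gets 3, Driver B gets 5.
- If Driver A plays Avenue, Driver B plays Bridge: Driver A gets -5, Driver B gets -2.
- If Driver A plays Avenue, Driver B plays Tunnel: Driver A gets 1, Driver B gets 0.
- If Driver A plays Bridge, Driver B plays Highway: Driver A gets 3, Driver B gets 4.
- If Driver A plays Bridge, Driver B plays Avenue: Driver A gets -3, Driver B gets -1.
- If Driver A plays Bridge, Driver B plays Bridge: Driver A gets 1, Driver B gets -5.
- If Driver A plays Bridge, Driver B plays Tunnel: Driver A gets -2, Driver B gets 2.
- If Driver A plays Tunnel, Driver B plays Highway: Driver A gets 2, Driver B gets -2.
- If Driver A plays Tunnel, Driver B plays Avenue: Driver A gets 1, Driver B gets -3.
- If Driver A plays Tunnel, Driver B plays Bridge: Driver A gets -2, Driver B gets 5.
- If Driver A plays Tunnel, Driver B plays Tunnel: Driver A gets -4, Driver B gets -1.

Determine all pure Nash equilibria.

(Highway, Highway): Driver A can switch to Avenue (-4 → 0). Not NE.
(Highway, Avenue): Driver A can switch to Avenue (-2 → 3). Not NE.
(Highway, Bridge): Driver A can switch to Bridge (0 → 1). Not NE.
(Highway, Tunnel): Driver B can switch to Highway (1 → 2). Not NE.
(Avenue, Highway): Driver A can switch to Bridge (0 → 3). Not NE.
(Avenue, Avenue): Driver A gets 3, best alternative 1; Driver B gets 5, best alternative 1. No profitable deviation — NE.
(Avenue, Bridge): Driver A can switch to Highway (-5 → 0). Not NE.
(Avenue, Tunnel): Driver A can switch to Highway (1 → 5). Not NE.
(Bridge, Highway): Driver A gets 3, best alternative 2; Driver B gets 4, best alternative 2. No profitable deviation — NE.
(Bridge, Avenue): Driver A can switch to Highway (-3 → -2). Not NE.
(Bridge, Bridge): Driver B can switch to Highway (-5 → 4). Not NE.
(Bridge, Tunnel): Driver A can switch to Highway (-2 → 5). Not NE.
(Tunnel, Highway): Driver A can switch to Bridge (2 → 3). Not NE.
(Tunnel, Avenue): Driver A can switch to Avenue (1 → 3). Not NE.
(The remaining 2 profiles each have a profitable deviation by the same check.)

(Avenue, Avenue) and (Bridge, Highway)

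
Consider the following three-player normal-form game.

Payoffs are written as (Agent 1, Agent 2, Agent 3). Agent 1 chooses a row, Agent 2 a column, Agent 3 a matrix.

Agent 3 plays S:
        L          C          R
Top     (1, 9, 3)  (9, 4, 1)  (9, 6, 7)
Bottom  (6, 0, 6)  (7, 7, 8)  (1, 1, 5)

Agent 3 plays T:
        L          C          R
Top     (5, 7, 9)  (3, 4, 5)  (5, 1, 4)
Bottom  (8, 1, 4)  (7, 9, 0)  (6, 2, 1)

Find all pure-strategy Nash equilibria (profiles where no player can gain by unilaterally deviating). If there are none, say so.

For each player, find the best response to each opponent profile; mutual best responses are the pure NE.
Agent 1 against (L, S): payoffs 1, 6 → best response Bottom.
Agent 1 against (L, T): payoffs 5, 8 → best response Bottom.
Agent 1 against (C, S): payoffs 9, 7 → best response Top.
Agent 1 against (C, T): payoffs 3, 7 → best response Bottom.
Agent 1 against (R, S): payoffs 9, 1 → best response Top.
Agent 1 against (R, T): payoffs 5, 6 → best response Bottom.
Agent 2 against (Top, S): payoffs 9, 4, 6 → best response L.
Agent 2 against (Top, T): payoffs 7, 4, 1 → best response L.
Agent 2 against (Bottom, S): payoffs 0, 7, 1 → best response C.
Agent 2 against (Bottom, T): payoffs 1, 9, 2 → best response C.
Agent 3 against (Top, L): payoffs 3, 9 → best response T.
Agent 3 against (Top, C): payoffs 1, 5 → best response T.
Agent 3 against (Top, R): payoffs 7, 4 → best response S.
Agent 3 against (Bottom, L): payoffs 6, 4 → best response S.
Agent 3 against (Bottom, C): payoffs 8, 0 → best response S.
Agent 3 against (Bottom, R): payoffs 5, 1 → best response S.
No profile is a mutual best response for all players.

There is no pure-strategy Nash equilibrium.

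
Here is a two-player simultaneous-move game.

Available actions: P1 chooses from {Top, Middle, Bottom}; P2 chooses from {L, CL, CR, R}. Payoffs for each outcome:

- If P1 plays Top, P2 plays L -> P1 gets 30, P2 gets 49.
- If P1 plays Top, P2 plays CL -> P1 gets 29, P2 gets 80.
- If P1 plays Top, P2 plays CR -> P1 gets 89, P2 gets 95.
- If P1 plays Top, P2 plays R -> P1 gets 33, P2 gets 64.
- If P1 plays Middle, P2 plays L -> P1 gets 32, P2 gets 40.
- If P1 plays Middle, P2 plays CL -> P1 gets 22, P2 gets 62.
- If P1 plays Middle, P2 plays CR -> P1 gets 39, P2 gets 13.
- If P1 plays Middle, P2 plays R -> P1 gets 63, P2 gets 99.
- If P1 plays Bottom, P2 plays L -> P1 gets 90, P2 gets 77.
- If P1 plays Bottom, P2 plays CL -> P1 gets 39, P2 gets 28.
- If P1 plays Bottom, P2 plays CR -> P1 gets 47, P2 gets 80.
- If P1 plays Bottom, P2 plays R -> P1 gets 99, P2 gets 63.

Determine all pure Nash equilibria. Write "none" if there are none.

The unique pure-strategy Nash equilibrium is (Top, CR).

For each strategy profile, look for a profitable unilateral deviation.
(Top, L): P1 can switch to Middle (30 → 32). Not NE.
(Top, CL): P1 can switch to Bottom (29 → 39). Not NE.
(Top, CR): P1 gets 89, best alternative 47; P2 gets 95, best alternative 80. No profitable deviation — NE.
(Top, R): P1 can switch to Middle (33 → 63). Not NE.
(Middle, L): P1 can switch to Bottom (32 → 90). Not NE.
(Middle, CL): P1 can switch to Top (22 → 29). Not NE.
(Middle, CR): P1 can switch to Top (39 → 89). Not NE.
(Middle, R): P1 can switch to Bottom (63 → 99). Not NE.
(Bottom, L): P2 can switch to CR (77 → 80). Not NE.
(Bottom, CL): P2 can switch to L (28 → 77). Not NE.
(Bottom, CR): P1 can switch to Top (47 → 89). Not NE.
(Bottom, R): P2 can switch to L (63 → 77). Not NE.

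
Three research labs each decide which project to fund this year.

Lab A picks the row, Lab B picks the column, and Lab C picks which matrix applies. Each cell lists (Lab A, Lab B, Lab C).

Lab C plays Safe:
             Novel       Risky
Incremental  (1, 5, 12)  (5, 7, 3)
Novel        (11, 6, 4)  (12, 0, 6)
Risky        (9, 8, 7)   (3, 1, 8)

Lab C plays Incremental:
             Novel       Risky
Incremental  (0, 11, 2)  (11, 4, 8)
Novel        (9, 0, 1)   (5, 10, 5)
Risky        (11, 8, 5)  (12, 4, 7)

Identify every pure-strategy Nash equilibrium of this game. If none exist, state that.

For each player, find the best response to each opponent profile; mutual best responses are the pure NE.
Lab A against (Novel, Safe): payoffs 1, 11, 9 → best response Novel.
Lab A against (Novel, Incremental): payoffs 0, 9, 11 → best response Risky.
Lab A against (Risky, Safe): payoffs 5, 12, 3 → best response Novel.
Lab A against (Risky, Incremental): payoffs 11, 5, 12 → best response Risky.
Lab B against (Incremental, Safe): payoffs 5, 7 → best response Risky.
Lab B against (Incremental, Incremental): payoffs 11, 4 → best response Novel.
Lab B against (Novel, Safe): payoffs 6, 0 → best response Novel.
Lab B against (Novel, Incremental): payoffs 0, 10 → best response Risky.
Lab B against (Risky, Safe): payoffs 8, 1 → best response Novel.
Lab B against (Risky, Incremental): payoffs 8, 4 → best response Novel.
Lab C against (Incremental, Novel): payoffs 12, 2 → best response Safe.
Lab C against (Incremental, Risky): payoffs 3, 8 → best response Incremental.
Lab C against (Novel, Novel): payoffs 4, 1 → best response Safe.
Lab C against (Novel, Risky): payoffs 6, 5 → best response Safe.
Lab C against (Risky, Novel): payoffs 7, 5 → best response Safe.
Lab C against (Risky, Risky): payoffs 8, 7 → best response Safe.
Mutual best responses: (Novel, Novel, Safe).

The unique pure-strategy Nash equilibrium is (Novel, Novel, Safe).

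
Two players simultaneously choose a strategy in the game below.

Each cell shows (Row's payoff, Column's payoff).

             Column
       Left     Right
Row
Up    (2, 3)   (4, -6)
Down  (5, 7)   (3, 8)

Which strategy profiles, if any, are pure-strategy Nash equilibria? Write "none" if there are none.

(Up, Left): Row can switch to Down (2 → 5). Not NE.
(Up, Right): Column can switch to Left (-6 → 3). Not NE.
(Down, Left): Column can switch to Right (7 → 8). Not NE.
(Down, Right): Row can switch to Up (3 → 4). Not NE.

No pure-strategy Nash equilibrium.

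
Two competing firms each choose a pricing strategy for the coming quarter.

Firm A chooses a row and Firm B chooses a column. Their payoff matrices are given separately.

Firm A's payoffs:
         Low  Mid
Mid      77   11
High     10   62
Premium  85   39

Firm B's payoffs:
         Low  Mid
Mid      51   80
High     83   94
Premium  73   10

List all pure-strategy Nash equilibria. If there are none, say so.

The pure Nash equilibria are (High, Mid); (Premium, Low).

(Mid, Low): Firm A can switch to Premium (77 → 85). Not NE.
(Mid, Mid): Firm A can switch to High (11 → 62). Not NE.
(High, Low): Firm A can switch to Mid (10 → 77). Not NE.
(High, Mid): Firm A gets 62, best alternative 39; Firm B gets 94, best alternative 83. No profitable deviation — NE.
(Premium, Low): Firm A gets 85, best alternative 77; Firm B gets 73, best alternative 10. No profitable deviation — NE.
(Premium, Mid): Firm A can switch to High (39 → 62). Not NE.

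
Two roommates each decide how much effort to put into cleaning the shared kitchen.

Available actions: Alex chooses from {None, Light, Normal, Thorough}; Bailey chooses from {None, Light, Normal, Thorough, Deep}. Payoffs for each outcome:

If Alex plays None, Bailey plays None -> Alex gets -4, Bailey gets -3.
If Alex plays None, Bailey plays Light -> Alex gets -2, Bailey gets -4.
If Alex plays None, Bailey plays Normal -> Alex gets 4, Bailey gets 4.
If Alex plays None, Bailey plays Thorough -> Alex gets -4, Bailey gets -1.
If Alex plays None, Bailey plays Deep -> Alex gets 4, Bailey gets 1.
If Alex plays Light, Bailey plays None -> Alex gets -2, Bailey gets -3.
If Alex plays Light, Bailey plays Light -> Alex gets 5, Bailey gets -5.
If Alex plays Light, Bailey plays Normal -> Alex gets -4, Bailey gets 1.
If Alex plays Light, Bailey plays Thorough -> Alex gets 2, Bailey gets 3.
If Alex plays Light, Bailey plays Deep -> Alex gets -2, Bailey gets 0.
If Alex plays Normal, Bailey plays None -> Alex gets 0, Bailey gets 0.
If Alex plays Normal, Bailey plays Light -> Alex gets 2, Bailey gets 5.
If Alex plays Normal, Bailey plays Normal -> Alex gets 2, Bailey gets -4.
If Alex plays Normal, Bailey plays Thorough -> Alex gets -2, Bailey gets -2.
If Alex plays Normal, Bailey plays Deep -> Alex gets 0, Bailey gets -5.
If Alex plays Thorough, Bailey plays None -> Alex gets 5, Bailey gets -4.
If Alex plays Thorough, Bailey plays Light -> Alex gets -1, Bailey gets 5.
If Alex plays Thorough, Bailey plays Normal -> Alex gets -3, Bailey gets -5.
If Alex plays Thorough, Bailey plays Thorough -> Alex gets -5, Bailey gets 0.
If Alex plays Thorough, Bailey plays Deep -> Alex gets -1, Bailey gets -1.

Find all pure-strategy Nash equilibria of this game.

Alex against None: payoffs -4, -2, 0, 5 → best response Thorough.
Alex against Light: payoffs -2, 5, 2, -1 → best response Light.
Alex against Normal: payoffs 4, -4, 2, -3 → best response None.
Alex against Thorough: payoffs -4, 2, -2, -5 → best response Light.
Alex against Deep: payoffs 4, -2, 0, -1 → best response None.
Bailey against None: payoffs -3, -4, 4, -1, 1 → best response Normal.
Bailey against Light: payoffs -3, -5, 1, 3, 0 → best response Thorough.
Bailey against Normal: payoffs 0, 5, -4, -2, -5 → best response Light.
Bailey against Thorough: payoffs -4, 5, -5, 0, -1 → best response Light.
Mutual best responses: (None, Normal); (Light, Thorough).

Pure-strategy Nash equilibria: (None, Normal); (Light, Thorough)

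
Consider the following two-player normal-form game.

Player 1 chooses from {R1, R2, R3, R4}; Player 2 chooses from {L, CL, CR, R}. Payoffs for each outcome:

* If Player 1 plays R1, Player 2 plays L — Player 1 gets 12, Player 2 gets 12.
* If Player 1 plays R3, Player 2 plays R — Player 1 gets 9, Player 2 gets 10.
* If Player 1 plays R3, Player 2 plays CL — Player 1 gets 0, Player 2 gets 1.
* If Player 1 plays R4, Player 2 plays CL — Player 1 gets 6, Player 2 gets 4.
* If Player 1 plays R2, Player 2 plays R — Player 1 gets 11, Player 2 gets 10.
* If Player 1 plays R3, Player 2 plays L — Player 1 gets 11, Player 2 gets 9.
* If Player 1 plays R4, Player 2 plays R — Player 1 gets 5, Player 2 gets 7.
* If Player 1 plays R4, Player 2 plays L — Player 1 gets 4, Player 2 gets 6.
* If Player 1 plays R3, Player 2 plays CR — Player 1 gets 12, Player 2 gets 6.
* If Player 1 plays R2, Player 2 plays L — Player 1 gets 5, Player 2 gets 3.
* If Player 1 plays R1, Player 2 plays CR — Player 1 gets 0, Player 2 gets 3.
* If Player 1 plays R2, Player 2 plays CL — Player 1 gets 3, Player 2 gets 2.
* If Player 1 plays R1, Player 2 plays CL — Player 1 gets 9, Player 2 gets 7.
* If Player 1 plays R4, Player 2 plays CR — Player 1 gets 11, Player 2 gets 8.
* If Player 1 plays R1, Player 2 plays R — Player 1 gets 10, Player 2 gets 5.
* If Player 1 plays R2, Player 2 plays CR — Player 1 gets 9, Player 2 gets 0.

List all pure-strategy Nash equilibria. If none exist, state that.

Mark each player's best response to every combination of opponents' strategies; a profile where every player is best-responding is a pure Nash equilibrium.
Player 1 against L: payoffs 12, 5, 11, 4 → best response R1.
Player 1 against CL: payoffs 9, 3, 0, 6 → best response R1.
Player 1 against CR: payoffs 0, 9, 12, 11 → best response R3.
Player 1 against R: payoffs 10, 11, 9, 5 → best response R2.
Player 2 against R1: payoffs 12, 7, 3, 5 → best response L.
Player 2 against R2: payoffs 3, 2, 0, 10 → best response R.
Player 2 against R3: payoffs 9, 1, 6, 10 → best response R.
Player 2 against R4: payoffs 6, 4, 8, 7 → best response CR.
Mutual best responses: (R1, L); (R2, R).

Pure-strategy Nash equilibria: (R1, L); (R2, R)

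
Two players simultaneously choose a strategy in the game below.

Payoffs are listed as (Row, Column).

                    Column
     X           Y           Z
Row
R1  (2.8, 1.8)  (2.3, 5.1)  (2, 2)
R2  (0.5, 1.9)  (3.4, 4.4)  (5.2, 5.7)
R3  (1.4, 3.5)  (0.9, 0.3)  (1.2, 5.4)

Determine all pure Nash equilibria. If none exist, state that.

(R1, X): Column can switch to Y (1.8 → 5.1). Not NE.
(R1, Y): Row can switch to R2 (2.3 → 3.4). Not NE.
(R1, Z): Row can switch to R2 (2 → 5.2). Not NE.
(R2, X): Row can switch to R1 (0.5 → 2.8). Not NE.
(R2, Y): Column can switch to Z (4.4 → 5.7). Not NE.
(R2, Z): Row gets 5.2, best alternative 2; Column gets 5.7, best alternative 4.4. No profitable deviation — NE.
(R3, X): Row can switch to R1 (1.4 → 2.8). Not NE.
(R3, Y): Row can switch to R1 (0.9 → 2.3). Not NE.
(R3, Z): Row can switch to R1 (1.2 → 2). Not NE.

Pure NE: (R2, Z)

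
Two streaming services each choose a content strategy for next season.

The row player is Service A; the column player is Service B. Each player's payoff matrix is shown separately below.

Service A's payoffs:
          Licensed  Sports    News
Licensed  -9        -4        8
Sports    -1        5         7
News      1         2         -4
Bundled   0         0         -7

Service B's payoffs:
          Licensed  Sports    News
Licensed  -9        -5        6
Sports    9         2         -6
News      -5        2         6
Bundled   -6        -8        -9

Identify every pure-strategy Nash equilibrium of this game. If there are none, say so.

For each player, find the best response to each opponent profile; mutual best responses are the pure NE.
Service A against Licensed: payoffs -9, -1, 1, 0 → best response News.
Service A against Sports: payoffs -4, 5, 2, 0 → best response Sports.
Service A against News: payoffs 8, 7, -4, -7 → best response Licensed.
Service B against Licensed: payoffs -9, -5, 6 → best response News.
Service B against Sports: payoffs 9, 2, -6 → best response Licensed.
Service B against News: payoffs -5, 2, 6 → best response News.
Service B against Bundled: payoffs -6, -8, -9 → best response Licensed.
Mutual best responses: (Licensed, News).

Pure NE: (Licensed, News)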